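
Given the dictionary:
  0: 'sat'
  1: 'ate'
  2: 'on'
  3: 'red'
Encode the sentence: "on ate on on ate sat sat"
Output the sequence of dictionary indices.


Look up each word in the dictionary:
  'on' -> 2
  'ate' -> 1
  'on' -> 2
  'on' -> 2
  'ate' -> 1
  'sat' -> 0
  'sat' -> 0

Encoded: [2, 1, 2, 2, 1, 0, 0]


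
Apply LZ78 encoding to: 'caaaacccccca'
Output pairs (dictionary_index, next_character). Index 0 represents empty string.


LZ78 encoding steps:
Dictionary: {0: ''}
Step 1: w='' (idx 0), next='c' -> output (0, 'c'), add 'c' as idx 1
Step 2: w='' (idx 0), next='a' -> output (0, 'a'), add 'a' as idx 2
Step 3: w='a' (idx 2), next='a' -> output (2, 'a'), add 'aa' as idx 3
Step 4: w='a' (idx 2), next='c' -> output (2, 'c'), add 'ac' as idx 4
Step 5: w='c' (idx 1), next='c' -> output (1, 'c'), add 'cc' as idx 5
Step 6: w='cc' (idx 5), next='c' -> output (5, 'c'), add 'ccc' as idx 6
Step 7: w='a' (idx 2), end of input -> output (2, '')


Encoded: [(0, 'c'), (0, 'a'), (2, 'a'), (2, 'c'), (1, 'c'), (5, 'c'), (2, '')]


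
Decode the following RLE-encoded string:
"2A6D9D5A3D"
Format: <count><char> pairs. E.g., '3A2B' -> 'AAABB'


Expanding each <count><char> pair:
  2A -> 'AA'
  6D -> 'DDDDDD'
  9D -> 'DDDDDDDDD'
  5A -> 'AAAAA'
  3D -> 'DDD'

Decoded = AADDDDDDDDDDDDDDDAAAAADDD


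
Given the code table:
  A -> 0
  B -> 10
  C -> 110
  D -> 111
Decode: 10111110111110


Decoding:
10 -> B
111 -> D
110 -> C
111 -> D
110 -> C


Result: BDCDC


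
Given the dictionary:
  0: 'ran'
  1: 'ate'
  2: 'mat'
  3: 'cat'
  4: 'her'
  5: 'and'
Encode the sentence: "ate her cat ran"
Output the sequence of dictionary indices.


Look up each word in the dictionary:
  'ate' -> 1
  'her' -> 4
  'cat' -> 3
  'ran' -> 0

Encoded: [1, 4, 3, 0]


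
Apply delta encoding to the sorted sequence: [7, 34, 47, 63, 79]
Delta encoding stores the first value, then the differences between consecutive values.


First value: 7
Deltas:
  34 - 7 = 27
  47 - 34 = 13
  63 - 47 = 16
  79 - 63 = 16


Delta encoded: [7, 27, 13, 16, 16]


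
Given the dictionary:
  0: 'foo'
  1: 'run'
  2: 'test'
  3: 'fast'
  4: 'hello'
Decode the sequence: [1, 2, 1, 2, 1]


Look up each index in the dictionary:
  1 -> 'run'
  2 -> 'test'
  1 -> 'run'
  2 -> 'test'
  1 -> 'run'

Decoded: "run test run test run"


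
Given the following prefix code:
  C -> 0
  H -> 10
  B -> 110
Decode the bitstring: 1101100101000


Decoding step by step:
Bits 110 -> B
Bits 110 -> B
Bits 0 -> C
Bits 10 -> H
Bits 10 -> H
Bits 0 -> C
Bits 0 -> C


Decoded message: BBCHHCC


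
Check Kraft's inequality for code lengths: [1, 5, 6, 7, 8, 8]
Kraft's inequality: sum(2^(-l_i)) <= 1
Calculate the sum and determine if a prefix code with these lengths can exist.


Sum = 2^(-1) + 2^(-5) + 2^(-6) + 2^(-7) + 2^(-8) + 2^(-8)
    = 0.5 + 0.03125 + 0.015625 + 0.0078125 + 0.00390625 + 0.00390625
    = 144/256 = 0.5625
Since 0.5625 <= 1, Kraft's inequality IS satisfied.
A prefix code with these lengths CAN exist.

Kraft sum = 0.5625. Satisfied.


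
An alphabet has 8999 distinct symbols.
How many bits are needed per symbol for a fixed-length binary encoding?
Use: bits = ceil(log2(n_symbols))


log2(8999) = 13.1355
Bracket: 2^13 = 8192 < 8999 <= 2^14 = 16384
So ceil(log2(8999)) = 14

bits = ceil(log2(8999)) = ceil(13.1355) = 14 bits


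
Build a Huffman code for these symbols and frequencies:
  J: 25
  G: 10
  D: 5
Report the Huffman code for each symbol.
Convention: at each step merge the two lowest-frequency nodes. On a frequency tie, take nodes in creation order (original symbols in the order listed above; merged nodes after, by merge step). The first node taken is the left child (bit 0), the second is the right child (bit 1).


Huffman tree construction:
Step 1: Merge D(5) + G(10) = 15
Step 2: Merge (D+G)(15) + J(25) = 40
Read each symbol's code off the tree from the root (left child = 0, right child = 1).

Codes:
  J: 1 (length 1)
  G: 01 (length 2)
  D: 00 (length 2)
Average code length: 55/40 = 1.3750 bits/symbol


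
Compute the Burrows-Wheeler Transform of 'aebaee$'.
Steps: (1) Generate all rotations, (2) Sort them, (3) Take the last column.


Rotations (sorted):
  0: $aebaee -> last char: e
  1: aebaee$ -> last char: $
  2: aee$aeb -> last char: b
  3: baee$ae -> last char: e
  4: e$aebae -> last char: e
  5: ebaee$a -> last char: a
  6: ee$aeba -> last char: a


BWT = e$beeaa


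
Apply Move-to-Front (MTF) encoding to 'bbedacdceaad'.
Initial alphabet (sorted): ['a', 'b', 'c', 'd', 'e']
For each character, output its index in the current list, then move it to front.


MTF encoding:
'b': index 1 in ['a', 'b', 'c', 'd', 'e'] -> ['b', 'a', 'c', 'd', 'e']
'b': index 0 in ['b', 'a', 'c', 'd', 'e'] -> ['b', 'a', 'c', 'd', 'e']
'e': index 4 in ['b', 'a', 'c', 'd', 'e'] -> ['e', 'b', 'a', 'c', 'd']
'd': index 4 in ['e', 'b', 'a', 'c', 'd'] -> ['d', 'e', 'b', 'a', 'c']
'a': index 3 in ['d', 'e', 'b', 'a', 'c'] -> ['a', 'd', 'e', 'b', 'c']
'c': index 4 in ['a', 'd', 'e', 'b', 'c'] -> ['c', 'a', 'd', 'e', 'b']
'd': index 2 in ['c', 'a', 'd', 'e', 'b'] -> ['d', 'c', 'a', 'e', 'b']
'c': index 1 in ['d', 'c', 'a', 'e', 'b'] -> ['c', 'd', 'a', 'e', 'b']
'e': index 3 in ['c', 'd', 'a', 'e', 'b'] -> ['e', 'c', 'd', 'a', 'b']
'a': index 3 in ['e', 'c', 'd', 'a', 'b'] -> ['a', 'e', 'c', 'd', 'b']
'a': index 0 in ['a', 'e', 'c', 'd', 'b'] -> ['a', 'e', 'c', 'd', 'b']
'd': index 3 in ['a', 'e', 'c', 'd', 'b'] -> ['d', 'a', 'e', 'c', 'b']


Output: [1, 0, 4, 4, 3, 4, 2, 1, 3, 3, 0, 3]


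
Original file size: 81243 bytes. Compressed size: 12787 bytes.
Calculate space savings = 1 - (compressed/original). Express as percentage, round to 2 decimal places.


ratio = compressed/original = 12787/81243 = 0.157392
savings = 1 - ratio = 1 - 0.157392 = 0.842608
as a percentage: 0.842608 * 100 = 84.26%

Space savings = 1 - 12787/81243 = 84.26%


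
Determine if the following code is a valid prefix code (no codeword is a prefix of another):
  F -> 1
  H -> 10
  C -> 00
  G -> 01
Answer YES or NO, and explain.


Checking each pair (does one codeword prefix another?):
  F='1' vs H='10': prefix -- VIOLATION

NO -- this is NOT a valid prefix code. F (1) is a prefix of H (10).


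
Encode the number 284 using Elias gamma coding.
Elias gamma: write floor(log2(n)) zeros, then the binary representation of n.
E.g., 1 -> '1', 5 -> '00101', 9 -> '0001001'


num_bits = floor(log2(284)) + 1 = 9
leading_zeros = num_bits - 1 = 8
binary(284) = 100011100

Elias gamma(284) = '00000000' + '100011100' = 00000000100011100 (17 bits)


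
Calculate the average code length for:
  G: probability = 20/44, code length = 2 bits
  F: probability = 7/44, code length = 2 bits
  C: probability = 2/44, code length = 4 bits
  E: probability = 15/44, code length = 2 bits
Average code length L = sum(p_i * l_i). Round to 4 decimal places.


Weighted contributions p_i * l_i:
  G: (20/44) * 2 = 40/44
  F: (7/44) * 2 = 14/44
  C: (2/44) * 4 = 8/44
  E: (15/44) * 2 = 30/44
Sum = (40 + 14 + 8 + 30)/44 = 92/44

L = 92/44 = 2.0909 bits/symbol


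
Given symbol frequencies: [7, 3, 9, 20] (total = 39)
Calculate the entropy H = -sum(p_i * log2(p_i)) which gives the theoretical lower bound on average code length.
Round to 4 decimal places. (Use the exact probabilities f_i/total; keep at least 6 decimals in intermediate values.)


Per-symbol terms -p_i * log2(p_i) with p_i = f_i/39:
  p = 7/39 = 0.179487: log2(p) = -2.478047, -p*log2(p) = 0.444778
  p = 3/39 = 0.076923: log2(p) = -3.700440, -p*log2(p) = 0.284649
  p = 9/39 = 0.230769: log2(p) = -2.115477, -p*log2(p) = 0.488187
  p = 20/39 = 0.512821: log2(p) = -0.963474, -p*log2(p) = 0.494089
H = 0.444778 + 0.284649 + 0.488187 + 0.494089 = 1.711703

H = 1.7117 bits/symbol


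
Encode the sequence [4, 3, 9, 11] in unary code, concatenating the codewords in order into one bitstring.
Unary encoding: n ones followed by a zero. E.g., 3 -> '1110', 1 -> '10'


Encode each number as n ones followed by a terminating 0:
  4 -> 11110 (5 bits)
  3 -> 1110 (4 bits)
  9 -> 1111111110 (10 bits)
  11 -> 111111111110 (12 bits)
Total length = 5 + 4 + 10 + 12 = 31 bits.

Unary([4, 3, 9, 11]) = 1111011101111111110111111111110 (31 bits)


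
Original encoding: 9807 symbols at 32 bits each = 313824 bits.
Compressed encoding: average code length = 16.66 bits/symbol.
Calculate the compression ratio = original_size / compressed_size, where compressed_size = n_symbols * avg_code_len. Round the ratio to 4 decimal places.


original_size = n_symbols * orig_bits = 9807 * 32 = 313824 bits
compressed_size = n_symbols * avg_code_len = 9807 * 16.66 = 163384.62 bits
ratio = original_size / compressed_size = 313824 / 163384.62 = 1.9208

Compression ratio = 1.9208


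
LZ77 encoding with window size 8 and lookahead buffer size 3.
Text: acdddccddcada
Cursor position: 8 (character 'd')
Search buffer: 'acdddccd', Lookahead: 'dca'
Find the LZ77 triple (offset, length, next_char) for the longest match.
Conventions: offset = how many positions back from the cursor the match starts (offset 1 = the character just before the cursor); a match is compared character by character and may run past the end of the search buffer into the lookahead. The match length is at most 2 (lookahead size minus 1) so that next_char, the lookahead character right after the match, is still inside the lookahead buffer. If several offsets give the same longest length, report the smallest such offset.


Try each offset into the search buffer:
  offset=1 (pos 7, char 'd'): match length 1
  offset=2 (pos 6, char 'c'): match length 0
  offset=3 (pos 5, char 'c'): match length 0
  offset=4 (pos 4, char 'd'): match length 2
  offset=5 (pos 3, char 'd'): match length 1
  offset=6 (pos 2, char 'd'): match length 1
  offset=7 (pos 1, char 'c'): match length 0
  offset=8 (pos 0, char 'a'): match length 0
Longest match has length 2 at offset 4.
next_char = character at position 8 + 2 = 10 -> 'a'

Best match: offset=4, length=2 (matching 'dc' starting at position 4)
LZ77 triple: (4, 2, 'a')


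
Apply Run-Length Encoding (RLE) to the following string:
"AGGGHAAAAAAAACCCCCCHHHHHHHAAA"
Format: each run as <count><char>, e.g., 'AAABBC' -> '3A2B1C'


Scanning runs left to right:
  i=0: run of 'A' x 1 -> '1A'
  i=1: run of 'G' x 3 -> '3G'
  i=4: run of 'H' x 1 -> '1H'
  i=5: run of 'A' x 8 -> '8A'
  i=13: run of 'C' x 6 -> '6C'
  i=19: run of 'H' x 7 -> '7H'
  i=26: run of 'A' x 3 -> '3A'

RLE = 1A3G1H8A6C7H3A


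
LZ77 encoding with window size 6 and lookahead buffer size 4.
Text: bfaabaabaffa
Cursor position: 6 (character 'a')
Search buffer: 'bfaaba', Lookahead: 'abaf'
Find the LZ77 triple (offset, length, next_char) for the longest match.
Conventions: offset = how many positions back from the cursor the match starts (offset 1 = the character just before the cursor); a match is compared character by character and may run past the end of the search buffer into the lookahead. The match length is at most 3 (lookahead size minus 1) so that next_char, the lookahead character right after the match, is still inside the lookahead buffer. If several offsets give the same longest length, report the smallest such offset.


Try each offset into the search buffer:
  offset=1 (pos 5, char 'a'): match length 1
  offset=2 (pos 4, char 'b'): match length 0
  offset=3 (pos 3, char 'a'): match length 3
  offset=4 (pos 2, char 'a'): match length 1
  offset=5 (pos 1, char 'f'): match length 0
  offset=6 (pos 0, char 'b'): match length 0
Longest match has length 3 at offset 3.
next_char = character at position 6 + 3 = 9 -> 'f'

Best match: offset=3, length=3 (matching 'aba' starting at position 3)
LZ77 triple: (3, 3, 'f')


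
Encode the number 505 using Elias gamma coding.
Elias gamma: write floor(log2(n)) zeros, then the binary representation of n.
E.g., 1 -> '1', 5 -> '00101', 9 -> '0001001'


num_bits = floor(log2(505)) + 1 = 9
leading_zeros = num_bits - 1 = 8
binary(505) = 111111001

Elias gamma(505) = '00000000' + '111111001' = 00000000111111001 (17 bits)


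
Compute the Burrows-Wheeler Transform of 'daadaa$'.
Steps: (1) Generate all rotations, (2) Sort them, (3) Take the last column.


Rotations (sorted):
  0: $daadaa -> last char: a
  1: a$daada -> last char: a
  2: aa$daad -> last char: d
  3: aadaa$d -> last char: d
  4: adaa$da -> last char: a
  5: daa$daa -> last char: a
  6: daadaa$ -> last char: $


BWT = aaddaa$


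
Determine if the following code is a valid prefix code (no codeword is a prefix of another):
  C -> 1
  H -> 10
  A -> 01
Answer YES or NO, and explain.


Checking each pair (does one codeword prefix another?):
  C='1' vs H='10': prefix -- VIOLATION

NO -- this is NOT a valid prefix code. C (1) is a prefix of H (10).


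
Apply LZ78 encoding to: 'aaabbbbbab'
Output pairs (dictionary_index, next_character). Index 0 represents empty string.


LZ78 encoding steps:
Dictionary: {0: ''}
Step 1: w='' (idx 0), next='a' -> output (0, 'a'), add 'a' as idx 1
Step 2: w='a' (idx 1), next='a' -> output (1, 'a'), add 'aa' as idx 2
Step 3: w='' (idx 0), next='b' -> output (0, 'b'), add 'b' as idx 3
Step 4: w='b' (idx 3), next='b' -> output (3, 'b'), add 'bb' as idx 4
Step 5: w='bb' (idx 4), next='a' -> output (4, 'a'), add 'bba' as idx 5
Step 6: w='b' (idx 3), end of input -> output (3, '')


Encoded: [(0, 'a'), (1, 'a'), (0, 'b'), (3, 'b'), (4, 'a'), (3, '')]


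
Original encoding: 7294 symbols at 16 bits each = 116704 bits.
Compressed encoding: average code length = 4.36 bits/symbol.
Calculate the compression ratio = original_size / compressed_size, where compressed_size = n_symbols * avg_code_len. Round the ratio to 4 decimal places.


original_size = n_symbols * orig_bits = 7294 * 16 = 116704 bits
compressed_size = n_symbols * avg_code_len = 7294 * 4.36 = 31801.84 bits
ratio = original_size / compressed_size = 116704 / 31801.84 = 3.6697

Compression ratio = 3.6697


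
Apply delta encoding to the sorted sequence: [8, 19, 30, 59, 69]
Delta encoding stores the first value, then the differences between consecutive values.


First value: 8
Deltas:
  19 - 8 = 11
  30 - 19 = 11
  59 - 30 = 29
  69 - 59 = 10


Delta encoded: [8, 11, 11, 29, 10]


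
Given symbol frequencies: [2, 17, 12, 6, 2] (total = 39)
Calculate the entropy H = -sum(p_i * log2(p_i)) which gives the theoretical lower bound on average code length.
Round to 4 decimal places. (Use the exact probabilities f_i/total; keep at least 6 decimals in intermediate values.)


Per-symbol terms -p_i * log2(p_i) with p_i = f_i/39:
  p = 2/39 = 0.051282: log2(p) = -4.285402, -p*log2(p) = 0.219764
  p = 17/39 = 0.435897: log2(p) = -1.197939, -p*log2(p) = 0.522179
  p = 12/39 = 0.307692: log2(p) = -1.700440, -p*log2(p) = 0.523212
  p = 6/39 = 0.153846: log2(p) = -2.700440, -p*log2(p) = 0.415452
  p = 2/39 = 0.051282: log2(p) = -4.285402, -p*log2(p) = 0.219764
H = 0.219764 + 0.522179 + 0.523212 + 0.415452 + 0.219764 = 1.900371

H = 1.9004 bits/symbol


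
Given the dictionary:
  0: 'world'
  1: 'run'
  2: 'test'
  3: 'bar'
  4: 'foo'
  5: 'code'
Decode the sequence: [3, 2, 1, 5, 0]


Look up each index in the dictionary:
  3 -> 'bar'
  2 -> 'test'
  1 -> 'run'
  5 -> 'code'
  0 -> 'world'

Decoded: "bar test run code world"


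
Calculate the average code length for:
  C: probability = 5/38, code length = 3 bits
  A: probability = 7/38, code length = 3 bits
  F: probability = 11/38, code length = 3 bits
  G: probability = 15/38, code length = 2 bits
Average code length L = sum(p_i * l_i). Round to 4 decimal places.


Weighted contributions p_i * l_i:
  C: (5/38) * 3 = 15/38
  A: (7/38) * 3 = 21/38
  F: (11/38) * 3 = 33/38
  G: (15/38) * 2 = 30/38
Sum = (15 + 21 + 33 + 30)/38 = 99/38

L = 99/38 = 2.6053 bits/symbol


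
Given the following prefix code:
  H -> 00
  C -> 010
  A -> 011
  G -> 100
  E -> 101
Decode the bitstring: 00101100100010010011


Decoding step by step:
Bits 00 -> H
Bits 101 -> E
Bits 100 -> G
Bits 100 -> G
Bits 010 -> C
Bits 010 -> C
Bits 011 -> A


Decoded message: HEGGCCA


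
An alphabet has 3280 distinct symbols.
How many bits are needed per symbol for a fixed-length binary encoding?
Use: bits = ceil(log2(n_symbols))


log2(3280) = 11.6795
Bracket: 2^11 = 2048 < 3280 <= 2^12 = 4096
So ceil(log2(3280)) = 12

bits = ceil(log2(3280)) = ceil(11.6795) = 12 bits


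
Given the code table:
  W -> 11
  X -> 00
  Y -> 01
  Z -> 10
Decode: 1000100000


Decoding:
10 -> Z
00 -> X
10 -> Z
00 -> X
00 -> X


Result: ZXZXX


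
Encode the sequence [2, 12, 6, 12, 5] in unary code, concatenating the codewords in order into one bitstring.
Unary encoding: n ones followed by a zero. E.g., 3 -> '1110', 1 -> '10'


Encode each number as n ones followed by a terminating 0:
  2 -> 110 (3 bits)
  12 -> 1111111111110 (13 bits)
  6 -> 1111110 (7 bits)
  12 -> 1111111111110 (13 bits)
  5 -> 111110 (6 bits)
Total length = 3 + 13 + 7 + 13 + 6 = 42 bits.

Unary([2, 12, 6, 12, 5]) = 110111111111111011111101111111111110111110 (42 bits)


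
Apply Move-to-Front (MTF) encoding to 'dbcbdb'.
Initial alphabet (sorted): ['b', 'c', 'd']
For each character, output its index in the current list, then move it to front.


MTF encoding:
'd': index 2 in ['b', 'c', 'd'] -> ['d', 'b', 'c']
'b': index 1 in ['d', 'b', 'c'] -> ['b', 'd', 'c']
'c': index 2 in ['b', 'd', 'c'] -> ['c', 'b', 'd']
'b': index 1 in ['c', 'b', 'd'] -> ['b', 'c', 'd']
'd': index 2 in ['b', 'c', 'd'] -> ['d', 'b', 'c']
'b': index 1 in ['d', 'b', 'c'] -> ['b', 'd', 'c']


Output: [2, 1, 2, 1, 2, 1]


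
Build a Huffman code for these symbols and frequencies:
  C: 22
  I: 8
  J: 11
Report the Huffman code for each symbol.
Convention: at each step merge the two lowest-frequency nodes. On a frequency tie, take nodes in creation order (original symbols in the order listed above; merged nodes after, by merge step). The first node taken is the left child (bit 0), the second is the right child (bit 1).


Huffman tree construction:
Step 1: Merge I(8) + J(11) = 19
Step 2: Merge (I+J)(19) + C(22) = 41
Read each symbol's code off the tree from the root (left child = 0, right child = 1).

Codes:
  C: 1 (length 1)
  I: 00 (length 2)
  J: 01 (length 2)
Average code length: 60/41 = 1.4634 bits/symbol


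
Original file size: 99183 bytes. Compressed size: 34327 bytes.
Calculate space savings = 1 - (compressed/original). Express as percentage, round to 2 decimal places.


ratio = compressed/original = 34327/99183 = 0.346098
savings = 1 - ratio = 1 - 0.346098 = 0.653902
as a percentage: 0.653902 * 100 = 65.39%

Space savings = 1 - 34327/99183 = 65.39%


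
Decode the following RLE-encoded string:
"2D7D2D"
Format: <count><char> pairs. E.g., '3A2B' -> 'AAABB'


Expanding each <count><char> pair:
  2D -> 'DD'
  7D -> 'DDDDDDD'
  2D -> 'DD'

Decoded = DDDDDDDDDDD


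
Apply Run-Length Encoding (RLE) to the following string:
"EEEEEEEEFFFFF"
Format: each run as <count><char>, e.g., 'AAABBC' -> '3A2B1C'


Scanning runs left to right:
  i=0: run of 'E' x 8 -> '8E'
  i=8: run of 'F' x 5 -> '5F'

RLE = 8E5F


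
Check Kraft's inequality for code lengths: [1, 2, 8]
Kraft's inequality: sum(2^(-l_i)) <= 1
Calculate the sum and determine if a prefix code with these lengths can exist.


Sum = 2^(-1) + 2^(-2) + 2^(-8)
    = 0.5 + 0.25 + 0.00390625
    = 193/256 = 0.75390625
Since 0.75390625 <= 1, Kraft's inequality IS satisfied.
A prefix code with these lengths CAN exist.

Kraft sum = 0.75390625. Satisfied.


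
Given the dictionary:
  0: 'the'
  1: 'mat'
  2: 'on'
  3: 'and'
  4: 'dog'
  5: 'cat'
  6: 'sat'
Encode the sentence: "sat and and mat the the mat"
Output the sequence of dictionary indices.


Look up each word in the dictionary:
  'sat' -> 6
  'and' -> 3
  'and' -> 3
  'mat' -> 1
  'the' -> 0
  'the' -> 0
  'mat' -> 1

Encoded: [6, 3, 3, 1, 0, 0, 1]


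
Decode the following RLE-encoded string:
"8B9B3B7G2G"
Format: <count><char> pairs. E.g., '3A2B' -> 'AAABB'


Expanding each <count><char> pair:
  8B -> 'BBBBBBBB'
  9B -> 'BBBBBBBBB'
  3B -> 'BBB'
  7G -> 'GGGGGGG'
  2G -> 'GG'

Decoded = BBBBBBBBBBBBBBBBBBBBGGGGGGGGG


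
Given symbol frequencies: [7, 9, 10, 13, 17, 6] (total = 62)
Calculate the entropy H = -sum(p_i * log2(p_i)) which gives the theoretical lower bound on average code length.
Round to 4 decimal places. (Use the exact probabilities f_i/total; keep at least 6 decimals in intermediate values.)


Per-symbol terms -p_i * log2(p_i) with p_i = f_i/62:
  p = 7/62 = 0.112903: log2(p) = -3.146841, -p*log2(p) = 0.355289
  p = 9/62 = 0.145161: log2(p) = -2.784271, -p*log2(p) = 0.404168
  p = 10/62 = 0.161290: log2(p) = -2.632268, -p*log2(p) = 0.424559
  p = 13/62 = 0.209677: log2(p) = -2.253757, -p*log2(p) = 0.472562
  p = 17/62 = 0.274194: log2(p) = -1.866733, -p*log2(p) = 0.511846
  p = 6/62 = 0.096774: log2(p) = -3.369234, -p*log2(p) = 0.326055
H = 0.355289 + 0.404168 + 0.424559 + 0.472562 + 0.511846 + 0.326055 = 2.494479

H = 2.4945 bits/symbol


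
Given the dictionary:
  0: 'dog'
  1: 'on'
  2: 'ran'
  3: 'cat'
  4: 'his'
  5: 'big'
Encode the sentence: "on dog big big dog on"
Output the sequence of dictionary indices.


Look up each word in the dictionary:
  'on' -> 1
  'dog' -> 0
  'big' -> 5
  'big' -> 5
  'dog' -> 0
  'on' -> 1

Encoded: [1, 0, 5, 5, 0, 1]


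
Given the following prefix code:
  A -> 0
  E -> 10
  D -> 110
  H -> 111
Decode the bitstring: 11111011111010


Decoding step by step:
Bits 111 -> H
Bits 110 -> D
Bits 111 -> H
Bits 110 -> D
Bits 10 -> E


Decoded message: HDHDE


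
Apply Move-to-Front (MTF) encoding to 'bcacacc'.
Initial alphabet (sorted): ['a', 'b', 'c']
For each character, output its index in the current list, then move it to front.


MTF encoding:
'b': index 1 in ['a', 'b', 'c'] -> ['b', 'a', 'c']
'c': index 2 in ['b', 'a', 'c'] -> ['c', 'b', 'a']
'a': index 2 in ['c', 'b', 'a'] -> ['a', 'c', 'b']
'c': index 1 in ['a', 'c', 'b'] -> ['c', 'a', 'b']
'a': index 1 in ['c', 'a', 'b'] -> ['a', 'c', 'b']
'c': index 1 in ['a', 'c', 'b'] -> ['c', 'a', 'b']
'c': index 0 in ['c', 'a', 'b'] -> ['c', 'a', 'b']


Output: [1, 2, 2, 1, 1, 1, 0]


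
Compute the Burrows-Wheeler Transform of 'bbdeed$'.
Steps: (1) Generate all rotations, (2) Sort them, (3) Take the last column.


Rotations (sorted):
  0: $bbdeed -> last char: d
  1: bbdeed$ -> last char: $
  2: bdeed$b -> last char: b
  3: d$bbdee -> last char: e
  4: deed$bb -> last char: b
  5: ed$bbde -> last char: e
  6: eed$bbd -> last char: d


BWT = d$bebed


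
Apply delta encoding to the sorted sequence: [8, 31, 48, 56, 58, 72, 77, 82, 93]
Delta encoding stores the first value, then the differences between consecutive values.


First value: 8
Deltas:
  31 - 8 = 23
  48 - 31 = 17
  56 - 48 = 8
  58 - 56 = 2
  72 - 58 = 14
  77 - 72 = 5
  82 - 77 = 5
  93 - 82 = 11


Delta encoded: [8, 23, 17, 8, 2, 14, 5, 5, 11]


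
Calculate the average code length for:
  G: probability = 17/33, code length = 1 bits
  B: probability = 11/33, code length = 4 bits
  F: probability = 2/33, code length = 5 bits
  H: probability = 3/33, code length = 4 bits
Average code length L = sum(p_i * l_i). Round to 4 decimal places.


Weighted contributions p_i * l_i:
  G: (17/33) * 1 = 17/33
  B: (11/33) * 4 = 44/33
  F: (2/33) * 5 = 10/33
  H: (3/33) * 4 = 12/33
Sum = (17 + 44 + 10 + 12)/33 = 83/33

L = 83/33 = 2.5152 bits/symbol


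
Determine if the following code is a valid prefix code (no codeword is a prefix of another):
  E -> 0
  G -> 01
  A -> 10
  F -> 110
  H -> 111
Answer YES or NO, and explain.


Checking each pair (does one codeword prefix another?):
  E='0' vs G='01': prefix -- VIOLATION

NO -- this is NOT a valid prefix code. E (0) is a prefix of G (01).


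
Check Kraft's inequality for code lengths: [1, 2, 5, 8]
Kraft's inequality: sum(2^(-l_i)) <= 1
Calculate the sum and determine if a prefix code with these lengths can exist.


Sum = 2^(-1) + 2^(-2) + 2^(-5) + 2^(-8)
    = 0.5 + 0.25 + 0.03125 + 0.00390625
    = 201/256 = 0.78515625
Since 0.78515625 <= 1, Kraft's inequality IS satisfied.
A prefix code with these lengths CAN exist.

Kraft sum = 0.78515625. Satisfied.


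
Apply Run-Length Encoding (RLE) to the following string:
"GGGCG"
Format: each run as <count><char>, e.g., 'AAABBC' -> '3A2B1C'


Scanning runs left to right:
  i=0: run of 'G' x 3 -> '3G'
  i=3: run of 'C' x 1 -> '1C'
  i=4: run of 'G' x 1 -> '1G'

RLE = 3G1C1G


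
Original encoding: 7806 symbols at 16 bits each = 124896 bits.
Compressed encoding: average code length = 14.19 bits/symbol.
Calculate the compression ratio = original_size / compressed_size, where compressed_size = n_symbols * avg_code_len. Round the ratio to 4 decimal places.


original_size = n_symbols * orig_bits = 7806 * 16 = 124896 bits
compressed_size = n_symbols * avg_code_len = 7806 * 14.19 = 110767.14 bits
ratio = original_size / compressed_size = 124896 / 110767.14 = 1.1276

Compression ratio = 1.1276


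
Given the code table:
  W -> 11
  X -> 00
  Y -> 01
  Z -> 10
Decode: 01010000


Decoding:
01 -> Y
01 -> Y
00 -> X
00 -> X


Result: YYXX


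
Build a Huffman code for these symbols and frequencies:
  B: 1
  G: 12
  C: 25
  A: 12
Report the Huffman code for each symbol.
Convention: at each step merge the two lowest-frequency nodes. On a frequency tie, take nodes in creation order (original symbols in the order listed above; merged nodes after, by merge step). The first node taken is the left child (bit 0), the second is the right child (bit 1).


Huffman tree construction:
Step 1: Merge B(1) + G(12) = 13
Step 2: Merge A(12) + (B+G)(13) = 25
Step 3: Merge C(25) + (A+(B+G))(25) = 50
Read each symbol's code off the tree from the root (left child = 0, right child = 1).

Codes:
  B: 110 (length 3)
  G: 111 (length 3)
  C: 0 (length 1)
  A: 10 (length 2)
Average code length: 88/50 = 1.7600 bits/symbol


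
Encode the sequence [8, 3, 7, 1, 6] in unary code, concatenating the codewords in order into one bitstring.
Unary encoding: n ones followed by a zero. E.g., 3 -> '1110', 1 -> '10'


Encode each number as n ones followed by a terminating 0:
  8 -> 111111110 (9 bits)
  3 -> 1110 (4 bits)
  7 -> 11111110 (8 bits)
  1 -> 10 (2 bits)
  6 -> 1111110 (7 bits)
Total length = 9 + 4 + 8 + 2 + 7 = 30 bits.

Unary([8, 3, 7, 1, 6]) = 111111110111011111110101111110 (30 bits)


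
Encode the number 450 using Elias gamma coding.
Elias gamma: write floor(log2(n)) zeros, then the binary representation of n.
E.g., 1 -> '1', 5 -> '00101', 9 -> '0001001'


num_bits = floor(log2(450)) + 1 = 9
leading_zeros = num_bits - 1 = 8
binary(450) = 111000010

Elias gamma(450) = '00000000' + '111000010' = 00000000111000010 (17 bits)


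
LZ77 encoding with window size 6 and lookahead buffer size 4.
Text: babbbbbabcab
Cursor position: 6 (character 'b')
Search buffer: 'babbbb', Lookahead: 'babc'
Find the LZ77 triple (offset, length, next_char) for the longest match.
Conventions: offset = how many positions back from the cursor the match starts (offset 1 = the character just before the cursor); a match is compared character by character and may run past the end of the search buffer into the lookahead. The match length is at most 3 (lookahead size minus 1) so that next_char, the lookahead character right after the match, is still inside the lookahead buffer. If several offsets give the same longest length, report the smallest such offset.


Try each offset into the search buffer:
  offset=1 (pos 5, char 'b'): match length 1
  offset=2 (pos 4, char 'b'): match length 1
  offset=3 (pos 3, char 'b'): match length 1
  offset=4 (pos 2, char 'b'): match length 1
  offset=5 (pos 1, char 'a'): match length 0
  offset=6 (pos 0, char 'b'): match length 3
Longest match has length 3 at offset 6.
next_char = character at position 6 + 3 = 9 -> 'c'

Best match: offset=6, length=3 (matching 'bab' starting at position 0)
LZ77 triple: (6, 3, 'c')


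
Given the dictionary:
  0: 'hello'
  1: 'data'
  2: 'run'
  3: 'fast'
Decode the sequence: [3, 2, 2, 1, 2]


Look up each index in the dictionary:
  3 -> 'fast'
  2 -> 'run'
  2 -> 'run'
  1 -> 'data'
  2 -> 'run'

Decoded: "fast run run data run"


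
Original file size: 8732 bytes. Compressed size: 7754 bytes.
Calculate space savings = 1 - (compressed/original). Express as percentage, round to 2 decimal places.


ratio = compressed/original = 7754/8732 = 0.887998
savings = 1 - ratio = 1 - 0.887998 = 0.112002
as a percentage: 0.112002 * 100 = 11.2%

Space savings = 1 - 7754/8732 = 11.2%


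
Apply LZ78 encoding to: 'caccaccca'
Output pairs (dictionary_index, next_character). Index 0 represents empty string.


LZ78 encoding steps:
Dictionary: {0: ''}
Step 1: w='' (idx 0), next='c' -> output (0, 'c'), add 'c' as idx 1
Step 2: w='' (idx 0), next='a' -> output (0, 'a'), add 'a' as idx 2
Step 3: w='c' (idx 1), next='c' -> output (1, 'c'), add 'cc' as idx 3
Step 4: w='a' (idx 2), next='c' -> output (2, 'c'), add 'ac' as idx 4
Step 5: w='cc' (idx 3), next='a' -> output (3, 'a'), add 'cca' as idx 5


Encoded: [(0, 'c'), (0, 'a'), (1, 'c'), (2, 'c'), (3, 'a')]


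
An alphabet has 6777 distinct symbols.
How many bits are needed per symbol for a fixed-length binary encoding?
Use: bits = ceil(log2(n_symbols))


log2(6777) = 12.7264
Bracket: 2^12 = 4096 < 6777 <= 2^13 = 8192
So ceil(log2(6777)) = 13

bits = ceil(log2(6777)) = ceil(12.7264) = 13 bits


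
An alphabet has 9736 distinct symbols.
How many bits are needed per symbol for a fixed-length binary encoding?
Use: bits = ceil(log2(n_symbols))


log2(9736) = 13.2491
Bracket: 2^13 = 8192 < 9736 <= 2^14 = 16384
So ceil(log2(9736)) = 14

bits = ceil(log2(9736)) = ceil(13.2491) = 14 bits


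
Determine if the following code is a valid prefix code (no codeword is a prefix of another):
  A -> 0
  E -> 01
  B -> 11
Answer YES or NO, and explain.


Checking each pair (does one codeword prefix another?):
  A='0' vs E='01': prefix -- VIOLATION

NO -- this is NOT a valid prefix code. A (0) is a prefix of E (01).


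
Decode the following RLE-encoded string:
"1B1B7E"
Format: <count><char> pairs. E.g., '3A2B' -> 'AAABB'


Expanding each <count><char> pair:
  1B -> 'B'
  1B -> 'B'
  7E -> 'EEEEEEE'

Decoded = BBEEEEEEE


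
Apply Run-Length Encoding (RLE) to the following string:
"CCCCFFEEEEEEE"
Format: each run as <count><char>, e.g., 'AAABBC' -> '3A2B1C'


Scanning runs left to right:
  i=0: run of 'C' x 4 -> '4C'
  i=4: run of 'F' x 2 -> '2F'
  i=6: run of 'E' x 7 -> '7E'

RLE = 4C2F7E


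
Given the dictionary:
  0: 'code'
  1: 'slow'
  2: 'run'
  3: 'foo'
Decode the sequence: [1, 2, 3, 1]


Look up each index in the dictionary:
  1 -> 'slow'
  2 -> 'run'
  3 -> 'foo'
  1 -> 'slow'

Decoded: "slow run foo slow"


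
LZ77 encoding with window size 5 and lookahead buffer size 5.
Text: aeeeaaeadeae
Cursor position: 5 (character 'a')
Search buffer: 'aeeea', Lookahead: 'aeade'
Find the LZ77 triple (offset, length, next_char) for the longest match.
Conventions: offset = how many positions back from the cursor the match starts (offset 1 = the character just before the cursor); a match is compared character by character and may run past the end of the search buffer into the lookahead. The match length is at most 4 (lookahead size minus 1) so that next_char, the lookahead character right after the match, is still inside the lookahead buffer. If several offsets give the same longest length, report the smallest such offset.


Try each offset into the search buffer:
  offset=1 (pos 4, char 'a'): match length 1
  offset=2 (pos 3, char 'e'): match length 0
  offset=3 (pos 2, char 'e'): match length 0
  offset=4 (pos 1, char 'e'): match length 0
  offset=5 (pos 0, char 'a'): match length 2
Longest match has length 2 at offset 5.
next_char = character at position 5 + 2 = 7 -> 'a'

Best match: offset=5, length=2 (matching 'ae' starting at position 0)
LZ77 triple: (5, 2, 'a')


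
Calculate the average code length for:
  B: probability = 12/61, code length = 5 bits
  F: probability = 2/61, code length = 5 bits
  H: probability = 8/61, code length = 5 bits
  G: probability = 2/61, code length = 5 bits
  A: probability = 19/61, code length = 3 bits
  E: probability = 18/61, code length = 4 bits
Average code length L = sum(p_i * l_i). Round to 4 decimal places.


Weighted contributions p_i * l_i:
  B: (12/61) * 5 = 60/61
  F: (2/61) * 5 = 10/61
  H: (8/61) * 5 = 40/61
  G: (2/61) * 5 = 10/61
  A: (19/61) * 3 = 57/61
  E: (18/61) * 4 = 72/61
Sum = (60 + 10 + 40 + 10 + 57 + 72)/61 = 249/61

L = 249/61 = 4.0820 bits/symbol


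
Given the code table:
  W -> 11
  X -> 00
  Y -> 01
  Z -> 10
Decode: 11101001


Decoding:
11 -> W
10 -> Z
10 -> Z
01 -> Y


Result: WZZY


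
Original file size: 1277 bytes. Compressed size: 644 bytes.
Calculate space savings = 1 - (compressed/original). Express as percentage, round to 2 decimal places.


ratio = compressed/original = 644/1277 = 0.504307
savings = 1 - ratio = 1 - 0.504307 = 0.495693
as a percentage: 0.495693 * 100 = 49.57%

Space savings = 1 - 644/1277 = 49.57%


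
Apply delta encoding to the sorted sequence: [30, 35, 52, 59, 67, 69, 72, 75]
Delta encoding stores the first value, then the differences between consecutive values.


First value: 30
Deltas:
  35 - 30 = 5
  52 - 35 = 17
  59 - 52 = 7
  67 - 59 = 8
  69 - 67 = 2
  72 - 69 = 3
  75 - 72 = 3


Delta encoded: [30, 5, 17, 7, 8, 2, 3, 3]


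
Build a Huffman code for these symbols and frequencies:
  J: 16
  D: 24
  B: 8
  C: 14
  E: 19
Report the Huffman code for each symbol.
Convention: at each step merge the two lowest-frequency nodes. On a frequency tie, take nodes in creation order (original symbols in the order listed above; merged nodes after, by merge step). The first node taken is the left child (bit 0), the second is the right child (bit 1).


Huffman tree construction:
Step 1: Merge B(8) + C(14) = 22
Step 2: Merge J(16) + E(19) = 35
Step 3: Merge (B+C)(22) + D(24) = 46
Step 4: Merge (J+E)(35) + ((B+C)+D)(46) = 81
Read each symbol's code off the tree from the root (left child = 0, right child = 1).

Codes:
  J: 00 (length 2)
  D: 11 (length 2)
  B: 100 (length 3)
  C: 101 (length 3)
  E: 01 (length 2)
Average code length: 184/81 = 2.2716 bits/symbol


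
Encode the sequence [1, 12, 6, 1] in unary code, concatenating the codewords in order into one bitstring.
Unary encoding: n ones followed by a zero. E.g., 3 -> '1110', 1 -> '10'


Encode each number as n ones followed by a terminating 0:
  1 -> 10 (2 bits)
  12 -> 1111111111110 (13 bits)
  6 -> 1111110 (7 bits)
  1 -> 10 (2 bits)
Total length = 2 + 13 + 7 + 2 = 24 bits.

Unary([1, 12, 6, 1]) = 101111111111110111111010 (24 bits)


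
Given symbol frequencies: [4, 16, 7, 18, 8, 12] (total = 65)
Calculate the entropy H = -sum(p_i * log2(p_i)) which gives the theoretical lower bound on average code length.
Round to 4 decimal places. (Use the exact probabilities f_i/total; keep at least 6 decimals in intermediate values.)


Per-symbol terms -p_i * log2(p_i) with p_i = f_i/65:
  p = 4/65 = 0.061538: log2(p) = -4.022368, -p*log2(p) = 0.247530
  p = 16/65 = 0.246154: log2(p) = -2.022368, -p*log2(p) = 0.497814
  p = 7/65 = 0.107692: log2(p) = -3.215013, -p*log2(p) = 0.346232
  p = 18/65 = 0.276923: log2(p) = -1.852443, -p*log2(p) = 0.512984
  p = 8/65 = 0.123077: log2(p) = -3.022368, -p*log2(p) = 0.371984
  p = 12/65 = 0.184615: log2(p) = -2.437405, -p*log2(p) = 0.449983
H = 0.247530 + 0.497814 + 0.346232 + 0.512984 + 0.371984 + 0.449983 = 2.426527

H = 2.4265 bits/symbol


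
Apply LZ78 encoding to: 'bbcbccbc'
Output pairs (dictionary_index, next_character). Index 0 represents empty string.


LZ78 encoding steps:
Dictionary: {0: ''}
Step 1: w='' (idx 0), next='b' -> output (0, 'b'), add 'b' as idx 1
Step 2: w='b' (idx 1), next='c' -> output (1, 'c'), add 'bc' as idx 2
Step 3: w='bc' (idx 2), next='c' -> output (2, 'c'), add 'bcc' as idx 3
Step 4: w='bc' (idx 2), end of input -> output (2, '')


Encoded: [(0, 'b'), (1, 'c'), (2, 'c'), (2, '')]


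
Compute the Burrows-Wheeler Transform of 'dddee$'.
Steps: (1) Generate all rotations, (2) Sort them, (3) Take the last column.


Rotations (sorted):
  0: $dddee -> last char: e
  1: dddee$ -> last char: $
  2: ddee$d -> last char: d
  3: dee$dd -> last char: d
  4: e$ddde -> last char: e
  5: ee$ddd -> last char: d


BWT = e$dded


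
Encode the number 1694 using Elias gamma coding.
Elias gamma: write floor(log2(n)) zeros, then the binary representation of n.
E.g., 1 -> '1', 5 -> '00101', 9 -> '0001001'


num_bits = floor(log2(1694)) + 1 = 11
leading_zeros = num_bits - 1 = 10
binary(1694) = 11010011110

Elias gamma(1694) = '0000000000' + '11010011110' = 000000000011010011110 (21 bits)


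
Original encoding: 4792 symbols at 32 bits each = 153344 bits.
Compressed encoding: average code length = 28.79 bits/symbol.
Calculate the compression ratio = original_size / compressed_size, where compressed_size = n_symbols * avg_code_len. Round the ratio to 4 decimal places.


original_size = n_symbols * orig_bits = 4792 * 32 = 153344 bits
compressed_size = n_symbols * avg_code_len = 4792 * 28.79 = 137961.68 bits
ratio = original_size / compressed_size = 153344 / 137961.68 = 1.1115

Compression ratio = 1.1115


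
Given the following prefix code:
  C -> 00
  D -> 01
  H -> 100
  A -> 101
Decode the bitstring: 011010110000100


Decoding step by step:
Bits 01 -> D
Bits 101 -> A
Bits 01 -> D
Bits 100 -> H
Bits 00 -> C
Bits 100 -> H


Decoded message: DADHCH


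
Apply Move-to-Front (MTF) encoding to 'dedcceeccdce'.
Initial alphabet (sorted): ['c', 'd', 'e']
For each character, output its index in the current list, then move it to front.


MTF encoding:
'd': index 1 in ['c', 'd', 'e'] -> ['d', 'c', 'e']
'e': index 2 in ['d', 'c', 'e'] -> ['e', 'd', 'c']
'd': index 1 in ['e', 'd', 'c'] -> ['d', 'e', 'c']
'c': index 2 in ['d', 'e', 'c'] -> ['c', 'd', 'e']
'c': index 0 in ['c', 'd', 'e'] -> ['c', 'd', 'e']
'e': index 2 in ['c', 'd', 'e'] -> ['e', 'c', 'd']
'e': index 0 in ['e', 'c', 'd'] -> ['e', 'c', 'd']
'c': index 1 in ['e', 'c', 'd'] -> ['c', 'e', 'd']
'c': index 0 in ['c', 'e', 'd'] -> ['c', 'e', 'd']
'd': index 2 in ['c', 'e', 'd'] -> ['d', 'c', 'e']
'c': index 1 in ['d', 'c', 'e'] -> ['c', 'd', 'e']
'e': index 2 in ['c', 'd', 'e'] -> ['e', 'c', 'd']


Output: [1, 2, 1, 2, 0, 2, 0, 1, 0, 2, 1, 2]


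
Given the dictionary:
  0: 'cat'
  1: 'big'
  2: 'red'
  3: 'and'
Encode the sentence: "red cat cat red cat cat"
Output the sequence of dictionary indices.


Look up each word in the dictionary:
  'red' -> 2
  'cat' -> 0
  'cat' -> 0
  'red' -> 2
  'cat' -> 0
  'cat' -> 0

Encoded: [2, 0, 0, 2, 0, 0]


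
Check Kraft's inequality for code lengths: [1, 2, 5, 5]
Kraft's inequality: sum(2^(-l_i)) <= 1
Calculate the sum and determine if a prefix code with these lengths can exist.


Sum = 2^(-1) + 2^(-2) + 2^(-5) + 2^(-5)
    = 0.5 + 0.25 + 0.03125 + 0.03125
    = 26/32 = 0.8125
Since 0.8125 <= 1, Kraft's inequality IS satisfied.
A prefix code with these lengths CAN exist.

Kraft sum = 0.8125. Satisfied.


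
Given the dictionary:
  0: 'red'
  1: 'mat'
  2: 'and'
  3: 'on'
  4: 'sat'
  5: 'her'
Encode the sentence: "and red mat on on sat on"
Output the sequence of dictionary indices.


Look up each word in the dictionary:
  'and' -> 2
  'red' -> 0
  'mat' -> 1
  'on' -> 3
  'on' -> 3
  'sat' -> 4
  'on' -> 3

Encoded: [2, 0, 1, 3, 3, 4, 3]


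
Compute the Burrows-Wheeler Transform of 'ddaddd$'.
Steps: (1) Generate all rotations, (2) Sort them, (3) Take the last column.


Rotations (sorted):
  0: $ddaddd -> last char: d
  1: addd$dd -> last char: d
  2: d$ddadd -> last char: d
  3: daddd$d -> last char: d
  4: dd$ddad -> last char: d
  5: ddaddd$ -> last char: $
  6: ddd$dda -> last char: a


BWT = ddddd$a


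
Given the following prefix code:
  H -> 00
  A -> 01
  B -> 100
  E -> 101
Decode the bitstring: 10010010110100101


Decoding step by step:
Bits 100 -> B
Bits 100 -> B
Bits 101 -> E
Bits 101 -> E
Bits 00 -> H
Bits 101 -> E


Decoded message: BBEEHE


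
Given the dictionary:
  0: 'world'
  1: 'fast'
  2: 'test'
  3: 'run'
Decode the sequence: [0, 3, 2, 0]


Look up each index in the dictionary:
  0 -> 'world'
  3 -> 'run'
  2 -> 'test'
  0 -> 'world'

Decoded: "world run test world"
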